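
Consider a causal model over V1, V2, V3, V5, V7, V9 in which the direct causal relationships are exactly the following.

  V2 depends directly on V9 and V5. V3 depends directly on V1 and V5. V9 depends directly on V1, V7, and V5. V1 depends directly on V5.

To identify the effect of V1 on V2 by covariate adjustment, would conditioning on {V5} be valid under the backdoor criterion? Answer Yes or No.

Yes

Backdoor paths from V1 to V2 (paths whose first edge points into V1):
  P1: V1 <- V5 -> V9 -> V2
  P2: V1 <- V5 -> V2
Condition 1 (no descendant of V1 in the set): holds — descendants of V1 are {V2, V3, V9}; none are in {V5}.
Condition 2 (every backdoor path blocked by {V5}):
  P1: blocked at fork node V5 ∈ conditioning set.
  P2: blocked at fork node V5 ∈ conditioning set.
{V5} satisfies the backdoor criterion.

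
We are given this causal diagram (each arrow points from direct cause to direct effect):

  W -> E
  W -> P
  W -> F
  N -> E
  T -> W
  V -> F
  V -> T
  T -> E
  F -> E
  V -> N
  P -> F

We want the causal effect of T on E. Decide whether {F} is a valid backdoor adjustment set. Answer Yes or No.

No

Backdoor paths from T to E (paths whose first edge points into T):
  P1: T <- V -> F <- W -> E
  P2: T <- V -> F <- P <- W -> E
  P3: T <- V -> F -> E
  P4: T <- V -> N -> E
Condition 1 (no descendant of T in the set): FAILS — F is a descendant of T.
Condition 2 (every backdoor path blocked by {F}):
  P1: open — collider(s) F are conditioned on (or have a conditioned descendant) and no non-collider on the path is in the set.
  P2: open — collider(s) F are conditioned on (or have a conditioned descendant) and no non-collider on the path is in the set.
  P3: blocked at chain node F ∈ conditioning set.
  P4: open — no interior node is in the conditioning set.
{F} does not satisfy the backdoor criterion.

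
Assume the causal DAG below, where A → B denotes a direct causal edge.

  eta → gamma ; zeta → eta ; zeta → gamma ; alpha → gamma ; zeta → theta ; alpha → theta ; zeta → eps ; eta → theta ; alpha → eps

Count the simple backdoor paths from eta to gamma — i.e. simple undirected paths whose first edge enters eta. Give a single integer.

3

A backdoor path from eta to gamma is any simple undirected path whose first edge points into eta (i.e. leaves eta via a parent).
Parents of eta: {zeta}.
Enumerating:
  P1: eta <- zeta -> theta <- alpha -> gamma
  P2: eta <- zeta -> eps <- alpha -> gamma
  P3: eta <- zeta -> gamma
That exhausts the simple backdoor paths. Count: 3.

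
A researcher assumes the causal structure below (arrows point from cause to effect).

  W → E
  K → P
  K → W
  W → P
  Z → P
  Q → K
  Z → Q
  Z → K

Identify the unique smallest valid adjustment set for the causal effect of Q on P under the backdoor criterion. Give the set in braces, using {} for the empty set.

Variables eligible for adjustment (non-descendants of Q, excluding Q and P): {Z}.
Backdoor paths from Q to P:
  P1: Q <- Z -> K -> W -> P
  P2: Q <- Z -> K -> P
  P3: Q <- Z -> P
The empty set is not sufficient: P1 (Q <- Z -> K -> W -> P) has no collider blocking it and no conditioned non-collider, so it is open.
Try {Z}:
  P1: blocked at fork node Z ∈ conditioning set.
  P2: blocked at fork node Z ∈ conditioning set.
  P3: blocked at fork node Z ∈ conditioning set.
{Z} contains no descendant of Q and blocks every backdoor path.
{Z} is the unique smallest valid adjustment set.

{Z}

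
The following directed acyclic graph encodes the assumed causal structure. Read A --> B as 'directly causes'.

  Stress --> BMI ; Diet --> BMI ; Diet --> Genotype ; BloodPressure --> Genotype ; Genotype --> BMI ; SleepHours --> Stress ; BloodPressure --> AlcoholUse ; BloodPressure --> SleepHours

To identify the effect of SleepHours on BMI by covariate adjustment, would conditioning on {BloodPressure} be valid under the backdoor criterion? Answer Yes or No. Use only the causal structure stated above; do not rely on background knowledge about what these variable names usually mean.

Yes

Backdoor paths from SleepHours to BMI (paths whose first edge points into SleepHours):
  P1: SleepHours <- BloodPressure -> Genotype <- Diet -> BMI
  P2: SleepHours <- BloodPressure -> Genotype -> BMI
Condition 1 (no descendant of SleepHours in the set): holds — descendants of SleepHours are {BMI, Stress}; none are in {BloodPressure}.
Condition 2 (every backdoor path blocked by {BloodPressure}):
  P1: blocked at fork node BloodPressure ∈ conditioning set.
  P2: blocked at fork node BloodPressure ∈ conditioning set.
{BloodPressure} satisfies the backdoor criterion.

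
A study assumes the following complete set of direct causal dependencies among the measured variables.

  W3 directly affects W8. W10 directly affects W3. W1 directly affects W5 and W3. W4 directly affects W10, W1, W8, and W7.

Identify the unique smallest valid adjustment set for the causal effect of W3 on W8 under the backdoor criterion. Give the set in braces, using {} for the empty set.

{W4}

Variables eligible for adjustment (non-descendants of W3, excluding W3 and W8): {W1, W10, W4, W5, W7}.
Backdoor paths from W3 to W8:
  P1: W3 <- W1 <- W4 -> W8
  P2: W3 <- W10 <- W4 -> W8
The empty set is not sufficient: P1 (W3 <- W1 <- W4 -> W8) has no collider blocking it and no conditioned non-collider, so it is open.
Try {W4}:
  P1: blocked at fork node W4 ∈ conditioning set.
  P2: blocked at fork node W4 ∈ conditioning set.
{W4} contains no descendant of W3 and blocks every backdoor path.
No other singleton works — e.g. {W1} leaves P2 open — so {W4} is the unique smallest valid adjustment set.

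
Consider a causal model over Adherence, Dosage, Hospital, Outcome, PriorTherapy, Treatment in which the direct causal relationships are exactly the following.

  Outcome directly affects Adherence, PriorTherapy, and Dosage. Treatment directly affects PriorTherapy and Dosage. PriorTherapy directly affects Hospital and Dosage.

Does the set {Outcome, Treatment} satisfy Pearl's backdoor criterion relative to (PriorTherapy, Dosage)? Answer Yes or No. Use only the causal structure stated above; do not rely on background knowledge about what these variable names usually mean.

Yes

Backdoor paths from PriorTherapy to Dosage (paths whose first edge points into PriorTherapy):
  P1: PriorTherapy <- Outcome -> Dosage
  P2: PriorTherapy <- Treatment -> Dosage
Condition 1 (no descendant of PriorTherapy in the set): holds — descendants of PriorTherapy are {Dosage, Hospital}; none are in {Outcome, Treatment}.
Condition 2 (every backdoor path blocked by {Outcome, Treatment}):
  P1: blocked at fork node Outcome ∈ conditioning set.
  P2: blocked at fork node Treatment ∈ conditioning set.
{Outcome, Treatment} satisfies the backdoor criterion.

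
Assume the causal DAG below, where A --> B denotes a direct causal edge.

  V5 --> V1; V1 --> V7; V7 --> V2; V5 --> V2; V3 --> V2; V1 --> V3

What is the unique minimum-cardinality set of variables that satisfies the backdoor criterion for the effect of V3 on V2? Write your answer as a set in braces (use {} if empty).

Variables eligible for adjustment (non-descendants of V3, excluding V3 and V2): {V1, V5, V7}.
Backdoor paths from V3 to V2:
  P1: V3 <- V1 <- V5 -> V2
  P2: V3 <- V1 -> V7 -> V2
The empty set is not sufficient: P1 (V3 <- V1 <- V5 -> V2) has no collider blocking it and no conditioned non-collider, so it is open.
Try {V1}:
  P1: blocked at chain node V1 ∈ conditioning set.
  P2: blocked at fork node V1 ∈ conditioning set.
{V1} contains no descendant of V3 and blocks every backdoor path.
No other singleton works — e.g. {V5} leaves P2 open — so {V1} is the unique smallest valid adjustment set.

{V1}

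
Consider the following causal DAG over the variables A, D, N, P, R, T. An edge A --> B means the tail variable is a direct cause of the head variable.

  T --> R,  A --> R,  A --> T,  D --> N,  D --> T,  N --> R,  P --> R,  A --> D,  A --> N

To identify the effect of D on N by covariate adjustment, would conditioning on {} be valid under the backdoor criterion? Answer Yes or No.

No

Backdoor paths from D to N (paths whose first edge points into D):
  P1: D <- A -> T -> R <- N
  P2: D <- A -> N
  P3: D <- A -> R <- N
Condition 1 (no descendant of D in the set): holds — descendants of D are {N, R, T}; none are in {}.
Condition 2 (every backdoor path blocked by {}):
  P1: blocked at collider R (neither it nor any descendant is in the conditioning set).
  P2: open — no interior node is in the conditioning set.
  P3: blocked at collider R (neither it nor any descendant is in the conditioning set).
{} does not satisfy the backdoor criterion.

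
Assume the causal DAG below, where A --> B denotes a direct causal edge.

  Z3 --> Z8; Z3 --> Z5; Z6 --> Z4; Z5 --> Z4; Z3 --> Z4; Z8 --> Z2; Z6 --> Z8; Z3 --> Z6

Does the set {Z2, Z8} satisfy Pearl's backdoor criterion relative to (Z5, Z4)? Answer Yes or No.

Backdoor paths from Z5 to Z4 (paths whose first edge points into Z5):
  P1: Z5 <- Z3 -> Z6 -> Z4
  P2: Z5 <- Z3 -> Z8 <- Z6 -> Z4
  P3: Z5 <- Z3 -> Z4
Condition 1 (no descendant of Z5 in the set): holds — descendants of Z5 are {Z4}; none are in {Z2, Z8}.
Condition 2 (every backdoor path blocked by {Z2, Z8}):
  P1: open — no interior node is in the conditioning set.
  P2: open — collider(s) Z8 are conditioned on (or have a conditioned descendant) and no non-collider on the path is in the set.
  P3: open — no interior node is in the conditioning set.
{Z2, Z8} does not satisfy the backdoor criterion.

No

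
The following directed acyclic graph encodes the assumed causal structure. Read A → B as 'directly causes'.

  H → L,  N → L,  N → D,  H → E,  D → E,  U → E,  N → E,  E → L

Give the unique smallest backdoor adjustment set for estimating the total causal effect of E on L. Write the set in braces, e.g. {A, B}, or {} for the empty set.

Variables eligible for adjustment (non-descendants of E, excluding E and L): {D, H, N, U}.
Backdoor paths from E to L:
  P1: E <- N -> L
  P2: E <- H -> L
  P3: E <- D <- N -> L
The empty set is not sufficient: P1 (E <- N -> L) has no collider blocking it and no conditioned non-collider, so it is open.
Try {H, N}:
  P1: blocked at fork node N ∈ conditioning set.
  P2: blocked at fork node H ∈ conditioning set.
  P3: blocked at fork node N ∈ conditioning set.
{H, N} contains no descendant of E and blocks every backdoor path.
Every element of {H, N} is needed (dropping H leaves P2 open; dropping N leaves P1 open), so no proper subset is valid.
Among all size-2 subsets of the eligible variables, only {H, N} blocks every backdoor path, so it is the unique smallest valid adjustment set.

{H, N}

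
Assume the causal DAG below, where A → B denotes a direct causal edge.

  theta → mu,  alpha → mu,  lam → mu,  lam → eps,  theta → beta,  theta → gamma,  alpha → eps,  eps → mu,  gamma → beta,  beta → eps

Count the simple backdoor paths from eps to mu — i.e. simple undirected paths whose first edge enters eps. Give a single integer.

4

A backdoor path from eps to mu is any simple undirected path whose first edge points into eps (i.e. leaves eps via a parent).
Parents of eps: {alpha, beta, lam}.
Enumerating:
  P1: eps <- alpha -> mu
  P2: eps <- lam -> mu
  P3: eps <- beta <- theta -> mu
  P4: eps <- beta <- gamma <- theta -> mu
That exhausts the simple backdoor paths. Count: 4.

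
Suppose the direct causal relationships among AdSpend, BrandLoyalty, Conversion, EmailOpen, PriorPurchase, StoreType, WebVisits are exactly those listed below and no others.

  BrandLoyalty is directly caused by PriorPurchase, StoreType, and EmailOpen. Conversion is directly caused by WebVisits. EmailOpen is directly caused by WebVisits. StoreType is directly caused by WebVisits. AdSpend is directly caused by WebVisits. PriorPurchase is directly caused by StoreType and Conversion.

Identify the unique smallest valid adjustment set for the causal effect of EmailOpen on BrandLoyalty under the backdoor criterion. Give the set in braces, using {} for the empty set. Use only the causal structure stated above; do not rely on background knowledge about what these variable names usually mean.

Variables eligible for adjustment (non-descendants of EmailOpen, excluding EmailOpen and BrandLoyalty): {AdSpend, Conversion, PriorPurchase, StoreType, WebVisits}.
Backdoor paths from EmailOpen to BrandLoyalty:
  P1: EmailOpen <- WebVisits -> StoreType -> PriorPurchase -> BrandLoyalty
  P2: EmailOpen <- WebVisits -> StoreType -> BrandLoyalty
  P3: EmailOpen <- WebVisits -> Conversion -> PriorPurchase <- StoreType -> BrandLoyalty
  P4: EmailOpen <- WebVisits -> Conversion -> PriorPurchase -> BrandLoyalty
The empty set is not sufficient: P1 (EmailOpen <- WebVisits -> StoreType -> PriorPurchase -> BrandLoyalty) has no collider blocking it and no conditioned non-collider, so it is open.
Try {WebVisits}:
  P1: blocked at fork node WebVisits ∈ conditioning set.
  P2: blocked at fork node WebVisits ∈ conditioning set.
  P3: blocked at fork node WebVisits ∈ conditioning set.
  P4: blocked at fork node WebVisits ∈ conditioning set.
{WebVisits} contains no descendant of EmailOpen and blocks every backdoor path.
No other singleton works — e.g. {StoreType} leaves P4 open — so {WebVisits} is the unique smallest valid adjustment set.

{WebVisits}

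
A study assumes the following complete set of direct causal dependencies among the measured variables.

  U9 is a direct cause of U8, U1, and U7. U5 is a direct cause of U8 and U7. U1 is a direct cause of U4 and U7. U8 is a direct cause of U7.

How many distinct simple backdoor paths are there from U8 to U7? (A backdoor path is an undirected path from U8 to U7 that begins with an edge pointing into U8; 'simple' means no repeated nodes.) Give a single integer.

3

A backdoor path from U8 to U7 is any simple undirected path whose first edge points into U8 (i.e. leaves U8 via a parent).
Parents of U8: {U5, U9}.
Enumerating:
  P1: U8 <- U5 -> U7
  P2: U8 <- U9 -> U1 -> U7
  P3: U8 <- U9 -> U7
That exhausts the simple backdoor paths. Count: 3.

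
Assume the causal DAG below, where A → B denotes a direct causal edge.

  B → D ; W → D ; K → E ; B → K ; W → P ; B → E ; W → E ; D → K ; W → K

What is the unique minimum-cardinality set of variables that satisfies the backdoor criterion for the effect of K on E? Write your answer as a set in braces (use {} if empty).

{B, W}

Variables eligible for adjustment (non-descendants of K, excluding K and E): {B, D, P, W}.
Backdoor paths from K to E:
  P1: K <- W -> D <- B -> E
  P2: K <- W -> E
  P3: K <- B -> D <- W -> E
  P4: K <- B -> E
  P5: K <- D <- W -> E
  P6: K <- D <- B -> E
The empty set is not sufficient: P2 (K <- W -> E) has no collider blocking it and no conditioned non-collider, so it is open.
Try {B, W}:
  P1: blocked at fork node W ∈ conditioning set.
  P2: blocked at fork node W ∈ conditioning set.
  P3: blocked at fork node B ∈ conditioning set.
  P4: blocked at fork node B ∈ conditioning set.
  P5: blocked at fork node W ∈ conditioning set.
  P6: blocked at fork node B ∈ conditioning set.
{B, W} contains no descendant of K and blocks every backdoor path.
Every element of {B, W} is needed (dropping B leaves P4 open; dropping W leaves P2 open), so no proper subset is valid.
Among all size-2 subsets of the eligible variables, only {B, W} blocks every backdoor path, so it is the unique smallest valid adjustment set.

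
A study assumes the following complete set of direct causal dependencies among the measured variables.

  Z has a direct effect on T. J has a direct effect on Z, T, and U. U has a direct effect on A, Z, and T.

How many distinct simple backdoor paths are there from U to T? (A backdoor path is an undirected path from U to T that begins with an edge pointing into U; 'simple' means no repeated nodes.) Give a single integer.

2

A backdoor path from U to T is any simple undirected path whose first edge points into U (i.e. leaves U via a parent).
Parents of U: {J}.
Enumerating:
  P1: U <- J -> Z -> T
  P2: U <- J -> T
That exhausts the simple backdoor paths. Count: 2.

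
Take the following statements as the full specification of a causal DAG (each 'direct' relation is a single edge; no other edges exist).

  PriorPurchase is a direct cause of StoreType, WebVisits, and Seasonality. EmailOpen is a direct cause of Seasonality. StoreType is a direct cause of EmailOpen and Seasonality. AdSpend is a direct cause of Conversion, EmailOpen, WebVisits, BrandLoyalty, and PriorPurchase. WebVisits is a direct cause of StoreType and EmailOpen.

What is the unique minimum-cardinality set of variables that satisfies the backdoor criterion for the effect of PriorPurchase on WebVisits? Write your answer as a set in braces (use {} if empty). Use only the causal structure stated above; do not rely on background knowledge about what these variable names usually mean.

{AdSpend}

Variables eligible for adjustment (non-descendants of PriorPurchase, excluding PriorPurchase and WebVisits): {AdSpend, BrandLoyalty, Conversion}.
Backdoor paths from PriorPurchase to WebVisits:
  P1: PriorPurchase <- AdSpend -> WebVisits
  P2: PriorPurchase <- AdSpend -> EmailOpen <- WebVisits
  P3: PriorPurchase <- AdSpend -> EmailOpen <- StoreType <- WebVisits
  P4: PriorPurchase <- AdSpend -> EmailOpen -> Seasonality <- StoreType <- WebVisits
The empty set is not sufficient: P1 (PriorPurchase <- AdSpend -> WebVisits) has no collider blocking it and no conditioned non-collider, so it is open.
Try {AdSpend}:
  P1: blocked at fork node AdSpend ∈ conditioning set.
  P2: blocked at fork node AdSpend ∈ conditioning set.
  P3: blocked at fork node AdSpend ∈ conditioning set.
  P4: blocked at fork node AdSpend ∈ conditioning set.
{AdSpend} contains no descendant of PriorPurchase and blocks every backdoor path.
No other singleton works — e.g. {Conversion} leaves P1 open — so {AdSpend} is the unique smallest valid adjustment set.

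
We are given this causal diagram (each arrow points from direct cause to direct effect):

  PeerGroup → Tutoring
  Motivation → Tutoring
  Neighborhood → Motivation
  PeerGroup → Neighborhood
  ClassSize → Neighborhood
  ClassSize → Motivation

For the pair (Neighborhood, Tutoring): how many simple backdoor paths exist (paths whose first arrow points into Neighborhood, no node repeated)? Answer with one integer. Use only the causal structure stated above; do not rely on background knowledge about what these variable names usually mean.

A backdoor path from Neighborhood to Tutoring is any simple undirected path whose first edge points into Neighborhood (i.e. leaves Neighborhood via a parent).
Parents of Neighborhood: {ClassSize, PeerGroup}.
Enumerating:
  P1: Neighborhood <- PeerGroup -> Tutoring
  P2: Neighborhood <- ClassSize -> Motivation -> Tutoring
That exhausts the simple backdoor paths. Count: 2.

2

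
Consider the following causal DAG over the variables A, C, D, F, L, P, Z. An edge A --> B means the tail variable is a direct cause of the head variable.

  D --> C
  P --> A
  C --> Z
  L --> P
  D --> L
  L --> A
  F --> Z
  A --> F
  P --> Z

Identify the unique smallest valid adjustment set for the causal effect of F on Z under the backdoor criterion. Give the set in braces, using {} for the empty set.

{A}

Variables eligible for adjustment (non-descendants of F, excluding F and Z): {A, C, D, L, P}.
Backdoor paths from F to Z:
  P1: F <- A <- L <- D -> C -> Z
  P2: F <- A <- L -> P -> Z
  P3: F <- A <- P <- L <- D -> C -> Z
  P4: F <- A <- P -> Z
The empty set is not sufficient: P1 (F <- A <- L <- D -> C -> Z) has no collider blocking it and no conditioned non-collider, so it is open.
Try {A}:
  P1: blocked at chain node A ∈ conditioning set.
  P2: blocked at chain node A ∈ conditioning set.
  P3: blocked at chain node A ∈ conditioning set.
  P4: blocked at chain node A ∈ conditioning set.
{A} contains no descendant of F and blocks every backdoor path.
No other singleton works — e.g. {D} leaves P2 open — so {A} is the unique smallest valid adjustment set.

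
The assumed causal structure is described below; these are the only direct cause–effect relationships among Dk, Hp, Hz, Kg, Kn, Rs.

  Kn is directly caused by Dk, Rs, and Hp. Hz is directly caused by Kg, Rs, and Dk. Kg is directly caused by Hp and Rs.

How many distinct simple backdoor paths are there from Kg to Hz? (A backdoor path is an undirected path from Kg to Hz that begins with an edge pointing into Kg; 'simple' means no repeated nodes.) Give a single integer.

4

A backdoor path from Kg to Hz is any simple undirected path whose first edge points into Kg (i.e. leaves Kg via a parent).
Parents of Kg: {Hp, Rs}.
Enumerating:
  P1: Kg <- Hp -> Kn <- Dk -> Hz
  P2: Kg <- Hp -> Kn <- Rs -> Hz
  P3: Kg <- Rs -> Kn <- Dk -> Hz
  P4: Kg <- Rs -> Hz
That exhausts the simple backdoor paths. Count: 4.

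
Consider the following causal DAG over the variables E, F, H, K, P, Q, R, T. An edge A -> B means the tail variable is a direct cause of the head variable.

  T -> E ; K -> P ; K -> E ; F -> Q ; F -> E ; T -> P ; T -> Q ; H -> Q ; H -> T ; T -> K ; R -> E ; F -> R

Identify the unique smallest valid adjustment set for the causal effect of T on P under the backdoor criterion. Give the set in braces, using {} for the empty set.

Variables eligible for adjustment (non-descendants of T, excluding T and P): {F, H, R}.
Backdoor paths from T to P:
  P1: T <- H -> Q <- F -> R -> E <- K -> P
  P2: T <- H -> Q <- F -> E <- K -> P
Each backdoor path contains an unconditioned collider, so every path is already blocked with the empty conditioning set:
  P1: blocked at collider Q (neither it nor any descendant is in the conditioning set).
  P2: blocked at collider Q (neither it nor any descendant is in the conditioning set).
The empty set is therefore the unique smallest valid set.

{}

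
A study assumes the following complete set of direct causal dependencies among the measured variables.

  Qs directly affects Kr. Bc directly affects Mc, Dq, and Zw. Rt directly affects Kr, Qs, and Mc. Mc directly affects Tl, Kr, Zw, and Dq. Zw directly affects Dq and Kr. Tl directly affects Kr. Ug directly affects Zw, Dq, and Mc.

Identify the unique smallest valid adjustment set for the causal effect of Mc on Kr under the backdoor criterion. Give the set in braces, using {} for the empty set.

{Bc, Rt, Ug}

Variables eligible for adjustment (non-descendants of Mc, excluding Mc and Kr): {Bc, Qs, Rt, Ug}.
Backdoor paths from Mc to Kr:
  P1: Mc <- Bc -> Zw -> Kr
  P2: Mc <- Bc -> Dq <- Ug -> Zw -> Kr
  P3: Mc <- Bc -> Dq <- Zw -> Kr
  P4: Mc <- Rt -> Qs -> Kr
  P5: Mc <- Rt -> Kr
  P6: Mc <- Ug -> Zw -> Kr
  P7: Mc <- Ug -> Dq <- Bc -> Zw -> Kr
  P8: Mc <- Ug -> Dq <- Zw -> Kr
The empty set is not sufficient: P1 (Mc <- Bc -> Zw -> Kr) has no collider blocking it and no conditioned non-collider, so it is open.
Try {Bc, Rt, Ug}:
  P1: blocked at fork node Bc ∈ conditioning set.
  P2: blocked at fork node Bc ∈ conditioning set.
  P3: blocked at fork node Bc ∈ conditioning set.
  P4: blocked at fork node Rt ∈ conditioning set.
  P5: blocked at fork node Rt ∈ conditioning set.
  P6: blocked at fork node Ug ∈ conditioning set.
  P7: blocked at fork node Ug ∈ conditioning set.
  P8: blocked at fork node Ug ∈ conditioning set.
{Bc, Rt, Ug} contains no descendant of Mc and blocks every backdoor path.
Every element of {Bc, Rt, Ug} is needed (dropping Bc leaves P1 open; dropping Rt leaves P4 open; dropping Ug leaves P6 open), so no proper subset is valid.
Among all size-3 subsets of the eligible variables, only {Bc, Rt, Ug} blocks every backdoor path, so it is the unique smallest valid adjustment set.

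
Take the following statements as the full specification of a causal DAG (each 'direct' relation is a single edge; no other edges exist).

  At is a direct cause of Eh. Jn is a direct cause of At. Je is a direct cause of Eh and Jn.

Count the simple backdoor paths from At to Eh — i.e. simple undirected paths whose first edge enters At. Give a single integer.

A backdoor path from At to Eh is any simple undirected path whose first edge points into At (i.e. leaves At via a parent).
Parents of At: {Jn}.
Enumerating:
  P1: At <- Jn <- Je -> Eh
That exhausts the simple backdoor paths. Count: 1.

1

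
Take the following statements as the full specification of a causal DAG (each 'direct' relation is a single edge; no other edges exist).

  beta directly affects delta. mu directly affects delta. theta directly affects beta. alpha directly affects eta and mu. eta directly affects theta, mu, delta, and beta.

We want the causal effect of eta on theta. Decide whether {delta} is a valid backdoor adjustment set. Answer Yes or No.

Backdoor paths from eta to theta (paths whose first edge points into eta):
  P1: eta <- alpha -> mu -> delta <- beta <- theta
Condition 1 (no descendant of eta in the set): FAILS — delta is a descendant of eta.
Condition 2 (every backdoor path blocked by {delta}):
  P1: open — collider(s) delta are conditioned on (or have a conditioned descendant) and no non-collider on the path is in the set.
{delta} does not satisfy the backdoor criterion.

No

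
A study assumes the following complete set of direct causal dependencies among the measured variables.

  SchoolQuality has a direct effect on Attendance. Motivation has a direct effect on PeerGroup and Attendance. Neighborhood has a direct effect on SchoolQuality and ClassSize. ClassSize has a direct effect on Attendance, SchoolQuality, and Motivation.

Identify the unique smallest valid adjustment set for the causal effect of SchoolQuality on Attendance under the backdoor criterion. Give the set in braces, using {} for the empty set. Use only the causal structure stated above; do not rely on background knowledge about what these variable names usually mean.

{ClassSize}

Variables eligible for adjustment (non-descendants of SchoolQuality, excluding SchoolQuality and Attendance): {ClassSize, Motivation, Neighborhood, PeerGroup}.
Backdoor paths from SchoolQuality to Attendance:
  P1: SchoolQuality <- Neighborhood -> ClassSize -> Motivation -> Attendance
  P2: SchoolQuality <- Neighborhood -> ClassSize -> Attendance
  P3: SchoolQuality <- ClassSize -> Motivation -> Attendance
  P4: SchoolQuality <- ClassSize -> Attendance
The empty set is not sufficient: P1 (SchoolQuality <- Neighborhood -> ClassSize -> Motivation -> Attendance) has no collider blocking it and no conditioned non-collider, so it is open.
Try {ClassSize}:
  P1: blocked at chain node ClassSize ∈ conditioning set.
  P2: blocked at chain node ClassSize ∈ conditioning set.
  P3: blocked at fork node ClassSize ∈ conditioning set.
  P4: blocked at fork node ClassSize ∈ conditioning set.
{ClassSize} contains no descendant of SchoolQuality and blocks every backdoor path.
No other singleton works — e.g. {Neighborhood} leaves P3 open — so {ClassSize} is the unique smallest valid adjustment set.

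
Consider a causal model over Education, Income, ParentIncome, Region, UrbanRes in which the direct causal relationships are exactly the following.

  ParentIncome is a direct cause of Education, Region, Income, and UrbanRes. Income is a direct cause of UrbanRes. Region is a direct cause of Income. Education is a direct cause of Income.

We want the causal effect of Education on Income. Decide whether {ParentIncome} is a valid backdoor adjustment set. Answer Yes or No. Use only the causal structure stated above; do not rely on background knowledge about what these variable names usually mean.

Backdoor paths from Education to Income (paths whose first edge points into Education):
  P1: Education <- ParentIncome -> Region -> Income
  P2: Education <- ParentIncome -> Income
  P3: Education <- ParentIncome -> UrbanRes <- Income
Condition 1 (no descendant of Education in the set): holds — descendants of Education are {Income, UrbanRes}; none are in {ParentIncome}.
Condition 2 (every backdoor path blocked by {ParentIncome}):
  P1: blocked at fork node ParentIncome ∈ conditioning set.
  P2: blocked at fork node ParentIncome ∈ conditioning set.
  P3: blocked at fork node ParentIncome ∈ conditioning set.
{ParentIncome} satisfies the backdoor criterion.

Yes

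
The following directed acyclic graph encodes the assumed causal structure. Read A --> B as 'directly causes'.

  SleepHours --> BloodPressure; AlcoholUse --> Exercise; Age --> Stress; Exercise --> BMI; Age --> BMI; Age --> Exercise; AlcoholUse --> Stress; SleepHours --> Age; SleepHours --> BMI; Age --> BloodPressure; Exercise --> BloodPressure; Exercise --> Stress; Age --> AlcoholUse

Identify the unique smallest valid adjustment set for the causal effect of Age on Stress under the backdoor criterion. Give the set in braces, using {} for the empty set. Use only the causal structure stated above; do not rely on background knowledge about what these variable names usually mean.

Variables eligible for adjustment (non-descendants of Age, excluding Age and Stress): {SleepHours}.
Backdoor paths from Age to Stress:
  P1: Age <- SleepHours -> BMI <- Exercise <- AlcoholUse -> Stress
  P2: Age <- SleepHours -> BMI <- Exercise -> Stress
  P3: Age <- SleepHours -> BloodPressure <- Exercise <- AlcoholUse -> Stress
  P4: Age <- SleepHours -> BloodPressure <- Exercise -> Stress
Each backdoor path contains an unconditioned collider, so every path is already blocked with the empty conditioning set:
  P1: blocked at collider BMI (neither it nor any descendant is in the conditioning set).
  P2: blocked at collider BMI (neither it nor any descendant is in the conditioning set).
  P3: blocked at collider BloodPressure (neither it nor any descendant is in the conditioning set).
  P4: blocked at collider BloodPressure (neither it nor any descendant is in the conditioning set).
The empty set is therefore the unique smallest valid set.

{}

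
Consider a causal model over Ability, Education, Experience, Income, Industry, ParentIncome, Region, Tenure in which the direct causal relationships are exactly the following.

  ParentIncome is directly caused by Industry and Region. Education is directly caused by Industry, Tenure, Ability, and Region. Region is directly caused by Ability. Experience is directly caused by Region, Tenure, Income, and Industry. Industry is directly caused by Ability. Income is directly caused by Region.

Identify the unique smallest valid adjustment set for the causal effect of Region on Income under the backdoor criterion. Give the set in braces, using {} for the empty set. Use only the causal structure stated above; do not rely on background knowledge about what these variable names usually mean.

{}

Variables eligible for adjustment (non-descendants of Region, excluding Region and Income): {Ability, Industry, Tenure}.
Backdoor paths from Region to Income:
  P1: Region <- Ability -> Industry -> Education <- Tenure -> Experience <- Income
  P2: Region <- Ability -> Industry -> Experience <- Income
  P3: Region <- Ability -> Education <- Industry -> Experience <- Income
  P4: Region <- Ability -> Education <- Tenure -> Experience <- Income
Each backdoor path contains an unconditioned collider, so every path is already blocked with the empty conditioning set:
  P1: blocked at collider Education (neither it nor any descendant is in the conditioning set).
  P2: blocked at collider Experience (neither it nor any descendant is in the conditioning set).
  P3: blocked at collider Education (neither it nor any descendant is in the conditioning set).
  P4: blocked at collider Education (neither it nor any descendant is in the conditioning set).
The empty set is therefore the unique smallest valid set.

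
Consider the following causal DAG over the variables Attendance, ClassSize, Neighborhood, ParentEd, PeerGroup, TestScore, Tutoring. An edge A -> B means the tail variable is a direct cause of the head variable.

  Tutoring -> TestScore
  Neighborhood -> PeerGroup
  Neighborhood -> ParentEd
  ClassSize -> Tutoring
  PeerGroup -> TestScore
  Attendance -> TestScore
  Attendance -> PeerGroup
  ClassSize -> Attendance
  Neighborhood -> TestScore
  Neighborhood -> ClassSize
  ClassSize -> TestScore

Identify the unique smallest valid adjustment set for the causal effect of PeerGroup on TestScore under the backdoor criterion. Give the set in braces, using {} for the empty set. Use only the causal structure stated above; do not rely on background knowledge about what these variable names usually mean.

{Attendance, Neighborhood}

Variables eligible for adjustment (non-descendants of PeerGroup, excluding PeerGroup and TestScore): {Attendance, ClassSize, Neighborhood, ParentEd, Tutoring}.
Backdoor paths from PeerGroup to TestScore:
  P1: PeerGroup <- Neighborhood -> ClassSize -> Attendance -> TestScore
  P2: PeerGroup <- Neighborhood -> ClassSize -> Tutoring -> TestScore
  P3: PeerGroup <- Neighborhood -> ClassSize -> TestScore
  P4: PeerGroup <- Neighborhood -> TestScore
  P5: PeerGroup <- Attendance <- ClassSize <- Neighborhood -> TestScore
  P6: PeerGroup <- Attendance <- ClassSize -> Tutoring -> TestScore
  P7: PeerGroup <- Attendance <- ClassSize -> TestScore
  P8: PeerGroup <- Attendance -> TestScore
The empty set is not sufficient: P1 (PeerGroup <- Neighborhood -> ClassSize -> Attendance -> TestScore) has no collider blocking it and no conditioned non-collider, so it is open.
Try {Attendance, Neighborhood}:
  P1: blocked at fork node Neighborhood ∈ conditioning set.
  P2: blocked at fork node Neighborhood ∈ conditioning set.
  P3: blocked at fork node Neighborhood ∈ conditioning set.
  P4: blocked at fork node Neighborhood ∈ conditioning set.
  P5: blocked at chain node Attendance ∈ conditioning set.
  P6: blocked at chain node Attendance ∈ conditioning set.
  P7: blocked at chain node Attendance ∈ conditioning set.
  P8: blocked at fork node Attendance ∈ conditioning set.
{Attendance, Neighborhood} contains no descendant of PeerGroup and blocks every backdoor path.
Every element of {Attendance, Neighborhood} is needed (dropping Attendance leaves P6 open; dropping Neighborhood leaves P2 open), so no proper subset is valid.
Among all size-2 subsets of the eligible variables, only {Attendance, Neighborhood} blocks every backdoor path, so it is the unique smallest valid adjustment set.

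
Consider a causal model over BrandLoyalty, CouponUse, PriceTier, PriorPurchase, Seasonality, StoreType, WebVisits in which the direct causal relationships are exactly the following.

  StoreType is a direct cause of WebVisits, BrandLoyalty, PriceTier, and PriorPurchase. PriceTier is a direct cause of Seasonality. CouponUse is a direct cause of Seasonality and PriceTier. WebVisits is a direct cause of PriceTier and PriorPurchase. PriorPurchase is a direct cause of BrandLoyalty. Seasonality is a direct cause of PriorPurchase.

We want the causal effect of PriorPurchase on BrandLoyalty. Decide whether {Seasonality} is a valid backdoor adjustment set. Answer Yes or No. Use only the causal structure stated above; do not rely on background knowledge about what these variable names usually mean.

No

Backdoor paths from PriorPurchase to BrandLoyalty (paths whose first edge points into PriorPurchase):
  P1: PriorPurchase <- StoreType -> BrandLoyalty
  P2: PriorPurchase <- WebVisits <- StoreType -> BrandLoyalty
  P3: PriorPurchase <- WebVisits -> PriceTier <- StoreType -> BrandLoyalty
  P4: PriorPurchase <- Seasonality <- CouponUse -> PriceTier <- StoreType -> BrandLoyalty
  P5: PriorPurchase <- Seasonality <- CouponUse -> PriceTier <- WebVisits <- StoreType -> BrandLoyalty
  P6: PriorPurchase <- Seasonality <- PriceTier <- StoreType -> BrandLoyalty
  P7: PriorPurchase <- Seasonality <- PriceTier <- WebVisits <- StoreType -> BrandLoyalty
Condition 1 (no descendant of PriorPurchase in the set): holds — descendants of PriorPurchase are {BrandLoyalty}; none are in {Seasonality}.
Condition 2 (every backdoor path blocked by {Seasonality}):
  P1: open — no interior node is in the conditioning set.
  P2: open — no interior node is in the conditioning set.
  P3: open — collider(s) PriceTier are conditioned on (or have a conditioned descendant) and no non-collider on the path is in the set.
  P4: blocked at chain node Seasonality ∈ conditioning set.
  P5: blocked at chain node Seasonality ∈ conditioning set.
  P6: blocked at chain node Seasonality ∈ conditioning set.
  P7: blocked at chain node Seasonality ∈ conditioning set.
{Seasonality} does not satisfy the backdoor criterion.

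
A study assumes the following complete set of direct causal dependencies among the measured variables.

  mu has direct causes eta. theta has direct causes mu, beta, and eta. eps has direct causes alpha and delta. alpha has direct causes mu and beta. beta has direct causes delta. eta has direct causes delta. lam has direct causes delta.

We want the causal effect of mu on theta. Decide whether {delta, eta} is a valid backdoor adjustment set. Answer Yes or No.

Backdoor paths from mu to theta (paths whose first edge points into mu):
  P1: mu <- eta <- delta -> beta -> theta
  P2: mu <- eta <- delta -> eps <- alpha <- beta -> theta
  P3: mu <- eta -> theta
Condition 1 (no descendant of mu in the set): holds — descendants of mu are {alpha, eps, theta}; none are in {delta, eta}.
Condition 2 (every backdoor path blocked by {delta, eta}):
  P1: blocked at chain node eta ∈ conditioning set.
  P2: blocked at chain node eta ∈ conditioning set.
  P3: blocked at fork node eta ∈ conditioning set.
{delta, eta} satisfies the backdoor criterion.

Yes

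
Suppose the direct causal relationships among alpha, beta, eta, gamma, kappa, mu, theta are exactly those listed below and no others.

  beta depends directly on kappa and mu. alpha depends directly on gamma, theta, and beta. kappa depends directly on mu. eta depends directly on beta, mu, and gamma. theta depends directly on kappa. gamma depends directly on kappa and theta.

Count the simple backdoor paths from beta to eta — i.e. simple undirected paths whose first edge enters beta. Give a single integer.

A backdoor path from beta to eta is any simple undirected path whose first edge points into beta (i.e. leaves beta via a parent).
Parents of beta: {kappa, mu}.
Enumerating:
  P1: beta <- mu -> kappa -> theta -> gamma -> eta
  P2: beta <- mu -> kappa -> theta -> alpha <- gamma -> eta
  P3: beta <- mu -> kappa -> gamma -> eta
  P4: beta <- mu -> eta
  P5: beta <- kappa <- mu -> eta
  P6: beta <- kappa -> theta -> gamma -> eta
  P7: beta <- kappa -> theta -> alpha <- gamma -> eta
  P8: beta <- kappa -> gamma -> eta
That exhausts the simple backdoor paths. Count: 8.

8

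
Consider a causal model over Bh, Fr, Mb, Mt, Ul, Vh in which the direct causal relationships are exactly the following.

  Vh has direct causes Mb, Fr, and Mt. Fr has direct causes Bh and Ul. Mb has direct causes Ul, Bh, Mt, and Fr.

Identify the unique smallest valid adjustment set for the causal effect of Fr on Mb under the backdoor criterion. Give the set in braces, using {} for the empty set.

{Bh, Ul}

Variables eligible for adjustment (non-descendants of Fr, excluding Fr and Mb): {Bh, Mt, Ul}.
Backdoor paths from Fr to Mb:
  P1: Fr <- Ul -> Mb
  P2: Fr <- Bh -> Mb
The empty set is not sufficient: P1 (Fr <- Ul -> Mb) has no collider blocking it and no conditioned non-collider, so it is open.
Try {Bh, Ul}:
  P1: blocked at fork node Ul ∈ conditioning set.
  P2: blocked at fork node Bh ∈ conditioning set.
{Bh, Ul} contains no descendant of Fr and blocks every backdoor path.
Every element of {Bh, Ul} is needed (dropping Bh leaves P2 open; dropping Ul leaves P1 open), so no proper subset is valid.
Among all size-2 subsets of the eligible variables, only {Bh, Ul} blocks every backdoor path, so it is the unique smallest valid adjustment set.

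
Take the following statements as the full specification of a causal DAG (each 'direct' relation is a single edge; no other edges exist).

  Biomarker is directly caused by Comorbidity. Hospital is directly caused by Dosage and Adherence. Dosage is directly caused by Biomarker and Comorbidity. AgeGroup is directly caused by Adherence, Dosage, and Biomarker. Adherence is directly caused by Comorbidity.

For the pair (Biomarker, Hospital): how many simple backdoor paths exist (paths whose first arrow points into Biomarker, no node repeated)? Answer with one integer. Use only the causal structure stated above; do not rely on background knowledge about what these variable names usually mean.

A backdoor path from Biomarker to Hospital is any simple undirected path whose first edge points into Biomarker (i.e. leaves Biomarker via a parent).
Parents of Biomarker: {Comorbidity}.
Enumerating:
  P1: Biomarker <- Comorbidity -> Adherence -> AgeGroup <- Dosage -> Hospital
  P2: Biomarker <- Comorbidity -> Adherence -> Hospital
  P3: Biomarker <- Comorbidity -> Dosage -> AgeGroup <- Adherence -> Hospital
  P4: Biomarker <- Comorbidity -> Dosage -> Hospital
That exhausts the simple backdoor paths. Count: 4.

4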